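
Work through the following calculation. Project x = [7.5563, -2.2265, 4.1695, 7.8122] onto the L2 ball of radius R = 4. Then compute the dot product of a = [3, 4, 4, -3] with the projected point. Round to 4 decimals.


Step 1: Compute ||x|| (intermediates to 6 decimals).
||x|| = sqrt(7.5563^2 + (-2.2265)^2 + 4.1695^2 + 7.8122^2) = 11.852011
Step 2: Project.
Since ||x|| > R, scale = R/||x|| = 4/11.852011 = 0.337495, proj(x) = scale * x
proj(x) = [2.550213, -0.751433, 1.407185, 2.636578]
Step 3: Dot product.
a^T * proj(x) = 3*2.550213 + 4*(-0.751433) + 4*1.407185 - 3*2.636578 = 2.3639


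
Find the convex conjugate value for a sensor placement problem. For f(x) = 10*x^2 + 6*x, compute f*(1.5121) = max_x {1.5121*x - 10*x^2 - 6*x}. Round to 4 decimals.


f*(y) = sup_x {y*x - a*x^2 - b*x} = sup_x {(y-b)*x - a*x^2}
FOC: (y - b) - 2a*x = 0 => x* = (y - b)/(2a)
x* = (1.5121 - 6)/(2*10) = -0.2244
f*(1.5121) = (y-b)^2/(4a) = (1.5121 - 6)^2/(4*10)
= 20.1412/40 = 0.5035


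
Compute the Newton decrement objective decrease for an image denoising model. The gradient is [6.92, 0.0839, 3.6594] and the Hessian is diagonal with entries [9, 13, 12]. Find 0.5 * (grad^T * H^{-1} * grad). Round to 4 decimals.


Step 1: H is diagonal, so H^(-1) * g = [0.7689, 0.0065, 0.305].
Step 2: g^T H^(-1) g = sum_i g_i^2 / H_ii
  = (6.92)^2/9 + (0.0839)^2/13 + (3.6594)^2/12
  = 5.3207 + 0.0005 + 1.1159 = 6.4372
Step 3: Objective decrease = 0.5 * g^T H^(-1) g = 3.2186


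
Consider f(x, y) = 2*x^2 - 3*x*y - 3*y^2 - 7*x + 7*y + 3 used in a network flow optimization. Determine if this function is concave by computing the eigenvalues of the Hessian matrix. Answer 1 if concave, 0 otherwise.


The Hessian of f(x,y) = 2*x^2 - 3*x*y - 3*y^2 - 7*x + 7*y + 3 is:
H = [[4, -3], [-3, -6]]
Trace = 4 - 6 = -2
Determinant = 4*-6 - (-3)^2 = -33
Discriminant = (-2)^2 - 4*-33 = 136.0
Eigenvalues: lambda_1 = -6.831, lambda_2 = 4.831
The function is not concave.

0


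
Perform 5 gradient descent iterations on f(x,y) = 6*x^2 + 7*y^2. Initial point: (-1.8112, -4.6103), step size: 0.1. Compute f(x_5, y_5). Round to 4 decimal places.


Gradient descent on f(x,y) = 6*x^2 + 7*y^2.
Starting point: (-1.8112, -4.6103), alpha = 0.1
Step 1: grad_x = 2*6*-1.8112 = -21.7344, grad_y = 2*7*-4.6103 = -64.5442
  x_1 = -1.8112 - 0.1*-21.7344 = 0.3622
  y_1 = -4.6103 - 0.1*-64.5442 = 1.8441
Step 2: grad_x = 2*6*0.3622 = 4.3469, grad_y = 2*7*1.8441 = 25.8177
  x_2 = 0.3622 - 0.1*4.3469 = -0.0724
  y_2 = 1.8441 - 0.1*25.8177 = -0.7376
Step 3: grad_x = 2*6*-0.0724 = -0.8694, grad_y = 2*7*-0.7376 = -10.3271
  x_3 = -0.0724 - 0.1*-0.8694 = 0.0145
  y_3 = -0.7376 - 0.1*-10.3271 = 0.2951
Step 4: grad_x = 2*6*0.0145 = 0.1739, grad_y = 2*7*0.2951 = 4.1308
  x_4 = 0.0145 - 0.1*0.1739 = -0.0029
  y_4 = 0.2951 - 0.1*4.1308 = -0.118
Step 5: grad_x = 2*6*-0.0029 = -0.0348, grad_y = 2*7*-0.118 = -1.6523
  x_5 = -0.0029 - 0.1*-0.0348 = 0.0006
  y_5 = -0.118 - 0.1*-1.6523 = 0.0472
f(0.0006, 0.0472) = 6*0.0006^2 + 7*0.0472^2 = 0.0156


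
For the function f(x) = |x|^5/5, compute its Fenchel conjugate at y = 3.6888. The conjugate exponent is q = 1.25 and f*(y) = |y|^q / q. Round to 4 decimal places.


The conjugate exponent q satisfies 1/p + 1/q = 1.
p = 5, so q = 5/(5 - 1) = 1.25
|y|^q = 3.6888^1.25 = 5.1122
f*(3.6888) = 5.1122 / 1.25 = 4.0897


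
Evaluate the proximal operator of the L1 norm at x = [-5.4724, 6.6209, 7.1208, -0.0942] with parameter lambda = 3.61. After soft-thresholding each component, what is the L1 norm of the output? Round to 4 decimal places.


Soft-thresholding with lambda = 3.61:
prox(-5.4724) = sign(-5.4724)*max(|-5.4724| - 3.61, 0) = -1.8624
prox(6.6209) = sign(6.6209)*max(|6.6209| - 3.61, 0) = 3.0109
prox(7.1208) = sign(7.1208)*max(|7.1208| - 3.61, 0) = 3.5108
prox(-0.0942) = sign(-0.0942)*max(|-0.0942| - 3.61, 0) = 0.0
prox(x) = [-1.8624, 3.0109, 3.5108, 0.0]
||prox(x)||_1 = 1.8624 + 3.0109 + 3.5108 + 0.0 = 8.3841


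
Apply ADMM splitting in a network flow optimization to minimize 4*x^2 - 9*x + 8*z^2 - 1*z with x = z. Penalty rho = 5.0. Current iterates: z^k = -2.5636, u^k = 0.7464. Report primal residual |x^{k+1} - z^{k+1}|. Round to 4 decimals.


ADMM iteration with rho = 5.0, z^k = -2.5636, u^k = 0.7464
Step 1: x-update.
Minimize 4*x^2 - 9*x + (5.0/2)*(x + 2.5636 + 0.7464)^2
FOC: (2*4 + 5.0)*x = 9 + 5.0*(-2.5636 - 0.7464)
x^{k+1} = -0.5808
Step 2: z-update.
Minimize 8*z^2 - 1*z + (5.0/2)*(-0.5808 - z + 0.7464)^2
FOC: (2*8 + 5.0)*z = 1 + 5.0*(-0.5808 + 0.7464)
z^{k+1} = 0.0871
Step 3: u-update.
u^{k+1} = 0.7464 - 0.5808 - 0.0871 = 0.0786
Step 4: Primal residual = |-0.5808 - 0.0871| = 0.6678


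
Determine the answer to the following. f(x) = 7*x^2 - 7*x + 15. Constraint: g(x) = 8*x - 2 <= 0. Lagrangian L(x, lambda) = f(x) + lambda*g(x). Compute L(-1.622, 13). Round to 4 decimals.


Step 1: Evaluate f(x).
f(-1.622) = 7*(-1.622)^2 - 7*(-1.622) + 15 = 44.7702
Step 2: Evaluate g(x).
g(-1.622) = 8*-1.622 - 2 = -14.976
Step 3: Compute Lagrangian.
L = 44.7702 + 13*-14.976 = -149.9178


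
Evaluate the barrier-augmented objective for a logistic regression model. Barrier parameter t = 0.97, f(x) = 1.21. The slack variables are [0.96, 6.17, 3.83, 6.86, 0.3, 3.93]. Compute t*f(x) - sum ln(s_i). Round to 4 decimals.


Step 1: Compute log-barrier.
ln values: [-0.0408, 1.8197, 1.3429, 1.9257, -1.204, 1.3686]
phi = -(-0.0408 + 1.8197 + 1.3429 + 1.9257 - 1.204 + 1.3686) = -5.2121
Step 2: Compute augmented objective.
t*f(x) = 0.97*1.21 = 1.1737
Total = 1.1737 - 5.2121 = -4.0384


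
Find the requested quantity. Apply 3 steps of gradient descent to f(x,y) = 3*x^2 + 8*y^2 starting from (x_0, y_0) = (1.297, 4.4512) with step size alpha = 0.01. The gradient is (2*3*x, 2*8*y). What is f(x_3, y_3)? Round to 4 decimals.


Gradient descent on f(x,y) = 3*x^2 + 8*y^2.
Starting point: (1.297, 4.4512), alpha = 0.01
Step 1: grad_x = 2*3*1.297 = 7.782, grad_y = 2*8*4.4512 = 71.2192
  x_1 = 1.297 - 0.01*7.782 = 1.2192
  y_1 = 4.4512 - 0.01*71.2192 = 3.739
Step 2: grad_x = 2*3*1.2192 = 7.3151, grad_y = 2*8*3.739 = 59.8241
  x_2 = 1.2192 - 0.01*7.3151 = 1.146
  y_2 = 3.739 - 0.01*59.8241 = 3.1408
Step 3: grad_x = 2*3*1.146 = 6.8762, grad_y = 2*8*3.1408 = 50.2523
  x_3 = 1.146 - 0.01*6.8762 = 1.0773
  y_3 = 3.1408 - 0.01*50.2523 = 2.6382
f(1.0773, 2.6382) = 3*1.0773^2 + 8*2.6382^2 = 59.1642


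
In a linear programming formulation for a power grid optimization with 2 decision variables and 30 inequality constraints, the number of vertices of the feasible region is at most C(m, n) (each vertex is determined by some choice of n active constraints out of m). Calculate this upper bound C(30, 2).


Each vertex corresponds to some choice of n active constraints out of m, so the number of vertices is at most C(m, n) = m! / (n!(m-n)!).
m = 30, n = 2
Numerator: 30 * 29
Denominator: 2! = 2
C(30, 2) = 435


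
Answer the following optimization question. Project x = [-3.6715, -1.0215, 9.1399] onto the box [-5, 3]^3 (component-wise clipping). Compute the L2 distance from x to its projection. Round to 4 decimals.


Project each component onto [-5, 3].
clip(-3.6715) = -3.6715, clip(-1.0215) = -1.0215, clip(9.1399) = 3.0
Projection = [-3.6715, -1.0215, 3.0]
Squared diffs: [0.0, 0.0, 37.6984]
Distance = sqrt(37.6984) = 6.1399


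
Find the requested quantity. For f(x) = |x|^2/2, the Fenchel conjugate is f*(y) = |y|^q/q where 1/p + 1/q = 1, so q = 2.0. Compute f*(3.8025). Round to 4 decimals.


The conjugate exponent q satisfies 1/p + 1/q = 1.
p = 2, so q = 2/(2 - 1) = 2.0
|y|^q = 3.8025^2.0 = 14.459
f*(3.8025) = 14.459 / 2.0 = 7.2295


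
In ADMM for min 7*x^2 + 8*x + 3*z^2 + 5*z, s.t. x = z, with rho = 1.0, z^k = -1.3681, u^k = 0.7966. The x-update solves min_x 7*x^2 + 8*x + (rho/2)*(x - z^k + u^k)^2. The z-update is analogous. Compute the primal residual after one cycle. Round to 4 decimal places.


ADMM iteration with rho = 1.0, z^k = -1.3681, u^k = 0.7966
Step 1: x-update.
Minimize 7*x^2 + 8*x + (1.0/2)*(x + 1.3681 + 0.7966)^2
FOC: (2*7 + 1.0)*x = -8 + 1.0*(-1.3681 - 0.7966)
x^{k+1} = -0.6776
Step 2: z-update.
Minimize 3*z^2 + 5*z + (1.0/2)*(-0.6776 - z + 0.7966)^2
FOC: (2*3 + 1.0)*z = -5 + 1.0*(-0.6776 + 0.7966)
z^{k+1} = -0.6973
Step 3: u-update.
u^{k+1} = 0.7966 - 0.6776 + 0.6973 = 0.8162
Step 4: Primal residual = |-0.6776 + 0.6973| = 0.0196


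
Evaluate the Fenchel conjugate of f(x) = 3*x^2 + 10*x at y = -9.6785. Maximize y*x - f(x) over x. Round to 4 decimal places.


f*(y) = sup_x {y*x - a*x^2 - b*x} = sup_x {(y-b)*x - a*x^2}
FOC: (y - b) - 2a*x = 0 => x* = (y - b)/(2a)
x* = (-9.6785 - 10)/(2*3) = -3.2798
f*(-9.6785) = (y-b)^2/(4a) = (-9.6785 - 10)^2/(4*3)
= 387.2434/12 = 32.2703


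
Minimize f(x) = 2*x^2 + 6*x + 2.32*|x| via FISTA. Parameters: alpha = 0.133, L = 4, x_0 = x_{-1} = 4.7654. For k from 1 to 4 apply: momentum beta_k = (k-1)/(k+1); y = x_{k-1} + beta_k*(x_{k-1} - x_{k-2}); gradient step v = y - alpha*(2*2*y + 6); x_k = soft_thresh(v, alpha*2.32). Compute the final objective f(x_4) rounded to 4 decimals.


FISTA on f(x) = 2*x^2 + 6*x + 2.32*|x|
L = 4, alpha = 0.133
Iteration 1: beta = 0.0, y = 4.7654 + 0.0*(4.7654 - 4.7654) = 4.7654
  grad(y) = 25.0616, v = y - alpha*grad = 1.4322
  prox(v) = soft_thresh(1.4322, 0.3086) = 1.1236
Iteration 2: beta = 0.3333, y = 1.1236 + 0.3333*(1.1236 - 4.7654) = -0.0903
  grad(y) = 5.6389, v = y - alpha*grad = -0.8402
  prox(v) = soft_thresh(-0.8402, 0.3086) = -0.5317
Iteration 3: beta = 0.5, y = -0.5317 + 0.5*(-0.5317 - 1.1236) = -1.3594
  grad(y) = 0.5626, v = y - alpha*grad = -1.4342
  prox(v) = soft_thresh(-1.4342, 0.3086) = -1.1256
Iteration 4: beta = 0.6, y = -1.1256 + 0.6*(-1.1256 + 0.5317) = -1.482
  grad(y) = 0.0721, v = y - alpha*grad = -1.4916
  prox(v) = soft_thresh(-1.4916, 0.3086) = -1.183
f(x_4) = 2*(-1.183)^2 + 6*(-1.183) + 2.32*|-1.183| = -1.5545


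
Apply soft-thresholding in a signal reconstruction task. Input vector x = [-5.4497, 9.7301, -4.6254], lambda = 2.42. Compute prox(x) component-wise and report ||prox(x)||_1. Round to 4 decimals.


Soft-thresholding with lambda = 2.42:
prox(-5.4497) = sign(-5.4497)*max(|-5.4497| - 2.42, 0) = -3.0297
prox(9.7301) = sign(9.7301)*max(|9.7301| - 2.42, 0) = 7.3101
prox(-4.6254) = sign(-4.6254)*max(|-4.6254| - 2.42, 0) = -2.2054
prox(x) = [-3.0297, 7.3101, -2.2054]
||prox(x)||_1 = 3.0297 + 7.3101 + 2.2054 = 12.5452


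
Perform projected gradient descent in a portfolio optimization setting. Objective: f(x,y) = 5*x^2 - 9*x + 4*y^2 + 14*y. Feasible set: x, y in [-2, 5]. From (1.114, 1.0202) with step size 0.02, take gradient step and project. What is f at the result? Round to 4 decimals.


Step 1: Compute gradient at (1.114, 1.0202).
grad_x = 2*5*1.114 - 9 = 2.14
grad_y = 2*4*1.0202 + 14 = 22.1616
Step 2: Gradient step.
x_raw = 1.114 - 0.02*2.14 = 1.0712
y_raw = 1.0202 - 0.02*22.1616 = 0.577
Step 3: Project onto [-2, 5].
x_proj = clip(1.0712) = 1.0712
y_proj = clip(0.577) = 0.577
Step 4: Evaluate f.
f(1.0712, 0.577) = 5.5057


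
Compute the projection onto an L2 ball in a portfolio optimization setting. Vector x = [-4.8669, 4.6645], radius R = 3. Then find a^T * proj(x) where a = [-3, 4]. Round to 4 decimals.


Step 1: Compute ||x|| (intermediates to 6 decimals).
||x|| = sqrt((-4.8669)^2 + 4.6645^2) = 6.741237
Step 2: Project.
Since ||x|| > R, scale = R/||x|| = 3/6.741237 = 0.445022, proj(x) = scale * x
proj(x) = [-2.165878, 2.075805]
Step 3: Dot product.
a^T * proj(x) = -3*(-2.165878) + 4*2.075805 = 14.8009


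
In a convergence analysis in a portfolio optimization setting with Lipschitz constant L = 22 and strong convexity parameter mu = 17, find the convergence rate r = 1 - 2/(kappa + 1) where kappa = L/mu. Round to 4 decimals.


Step 1: Compute the condition number.
kappa = L/mu = 22/17 = 1.2941
Step 2: Compute the convergence rate.
r = 1 - 2/(kappa + 1) = 1 - 2*mu/(L + mu) = (L - mu)/(L + mu) = 5/39 = 0.1282


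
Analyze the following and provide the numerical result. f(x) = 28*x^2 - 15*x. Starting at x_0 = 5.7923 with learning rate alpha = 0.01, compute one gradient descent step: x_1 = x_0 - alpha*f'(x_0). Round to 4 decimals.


We compute the gradient at x_0 and apply the update.
f'(x) = 56*x - 15
f'(5.7923) = 56*5.7923 - 15 = 309.3688
x_1 = 5.7923 - 0.01*309.3688 = 2.6986


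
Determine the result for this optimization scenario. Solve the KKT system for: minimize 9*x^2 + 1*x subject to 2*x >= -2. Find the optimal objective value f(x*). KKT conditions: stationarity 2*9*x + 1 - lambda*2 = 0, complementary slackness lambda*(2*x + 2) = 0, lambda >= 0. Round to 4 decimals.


Step 1: Try lambda = 0 (constraint inactive).
Stationarity: 2*9*x + 1 = 0
x* = -1/(2*9) = -1/18 = -0.0556 (rounded; the exact value -1/18 is used below)
Check constraint: 2*-0.0556 = -0.1112 >= -2 -- satisfied.
Step 2: Compute optimal value.
f(x*) = 9*(-1/18)^2 + 1*(-1/18) = -0.0278


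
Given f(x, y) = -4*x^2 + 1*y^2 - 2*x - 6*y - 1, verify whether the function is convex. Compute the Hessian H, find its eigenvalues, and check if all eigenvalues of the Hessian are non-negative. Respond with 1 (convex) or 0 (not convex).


The Hessian of f(x,y) = -4*x^2 + 1*y^2 - 2*x - 6*y - 1 is:
H = [[-8, 0], [0, 2]]
Trace = -8 + 2 = -6
Determinant = -8*2 - (0)^2 = -16
Discriminant = (-6)^2 - 4*-16 = 100.0
Eigenvalues: lambda_1 = -8.0, lambda_2 = 2.0
The function is not convex.

0


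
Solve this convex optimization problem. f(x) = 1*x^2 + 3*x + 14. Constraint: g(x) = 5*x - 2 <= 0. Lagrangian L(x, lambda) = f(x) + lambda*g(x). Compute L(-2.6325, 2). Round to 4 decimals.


Step 1: Evaluate f(x).
f(-2.6325) = 1*(-2.6325)^2 + 3*(-2.6325) + 14 = 13.0326
Step 2: Evaluate g(x).
g(-2.6325) = 5*-2.6325 - 2 = -15.1625
Step 3: Compute Lagrangian.
L = 13.0326 + 2*-15.1625 = -17.2924


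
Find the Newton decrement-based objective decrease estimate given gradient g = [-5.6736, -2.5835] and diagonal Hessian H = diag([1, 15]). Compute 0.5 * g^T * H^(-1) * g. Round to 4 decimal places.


Step 1: H is diagonal, so H^(-1) * g = [-5.6736, -0.1722].
Step 2: g^T H^(-1) g = sum_i g_i^2 / H_ii
  = (-5.6736)^2/1 + (-2.5835)^2/15
  = 32.1897 + 0.445 = 32.6347
Step 3: Objective decrease = 0.5 * g^T H^(-1) g = 16.3174


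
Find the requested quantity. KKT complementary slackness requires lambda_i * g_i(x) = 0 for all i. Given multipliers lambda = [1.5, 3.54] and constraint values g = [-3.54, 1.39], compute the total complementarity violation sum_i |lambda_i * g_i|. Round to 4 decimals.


KKT complementary slackness check:
lambda_1 * g_1 = 1.5 * -3.54 = -5.31
lambda_2 * g_2 = 3.54 * 1.39 = 4.9206
Total violation = 5.31 + 4.9206 = 10.2306


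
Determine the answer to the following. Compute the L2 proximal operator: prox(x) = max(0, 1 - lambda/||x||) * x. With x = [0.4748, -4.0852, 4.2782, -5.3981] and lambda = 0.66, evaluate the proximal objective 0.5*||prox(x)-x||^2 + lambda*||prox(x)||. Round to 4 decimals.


Step 1: Compute ||x||.
||x|| = 8.0223
Step 2: Compute scaling factor.
scale = max(0, 1 - 0.66/8.0223) = 0.9177
Step 3: prox(x) = [0.4357, -3.7491, 3.9262, -4.954]
||prox(x)|| = 7.3623
Step 4: Proximal objective.
0.5*||prox-x||^2 = 0.2178
lambda*||prox|| = 4.8591
Total = 5.0769


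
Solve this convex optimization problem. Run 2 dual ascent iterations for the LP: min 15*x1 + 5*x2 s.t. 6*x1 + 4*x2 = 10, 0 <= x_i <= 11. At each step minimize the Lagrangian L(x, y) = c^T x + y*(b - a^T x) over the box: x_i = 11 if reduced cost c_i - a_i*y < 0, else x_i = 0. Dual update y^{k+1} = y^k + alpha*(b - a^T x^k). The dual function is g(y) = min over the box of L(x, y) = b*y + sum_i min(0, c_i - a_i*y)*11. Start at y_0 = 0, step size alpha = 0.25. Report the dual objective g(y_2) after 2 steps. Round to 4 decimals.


Dual ascent for LP: min 15*x1 + 5*x2, 6*x1 + 4*x2 = 10, 0 <= x_i <= 11
Step 1: y^k = 0.0, reduced costs: (15.0, 5.0)
  x^k = (0.0, 0.0), subgradient = b - a^T x = 10.0
  y^{k+1} = 0.0 + 0.25*10.0 = 2.5
Step 2: y^k = 2.5, reduced costs: (0.0, -5.0)
  x^k = (0.0, 11.0), subgradient = b - a^T x = -34.0
  y^{k+1} = 2.5 + 0.25*-34.0 = -6.0
Dual objective at y_2 = -6.0: reduced costs (51.0, 29.0), box minimizer x = (0.0, 0.0)
g(y_2) = b*y + (c1 - a1*y)*x1 + (c2 - a2*y)*x2 = 10*(-6.0) + 51.0*0.0 + 29.0*0.0 = -60.0 + 0.0 + 0.0 = -60.0


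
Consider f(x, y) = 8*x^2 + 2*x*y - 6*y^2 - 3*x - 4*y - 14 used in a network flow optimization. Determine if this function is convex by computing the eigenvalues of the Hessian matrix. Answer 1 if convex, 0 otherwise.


The Hessian of f(x,y) = 8*x^2 + 2*x*y - 6*y^2 - 3*x - 4*y - 14 is:
H = [[16, 2], [2, -12]]
Trace = 16 - 12 = 4
Determinant = 16*-12 - (2)^2 = -196
Discriminant = (4)^2 - 4*-196 = 800.0
Eigenvalues: lambda_1 = -12.1421, lambda_2 = 16.1421
The function is not convex.

0


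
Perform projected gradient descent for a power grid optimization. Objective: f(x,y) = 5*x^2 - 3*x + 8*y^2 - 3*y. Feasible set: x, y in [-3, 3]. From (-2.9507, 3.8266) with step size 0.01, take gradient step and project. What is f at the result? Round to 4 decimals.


Step 1: Compute gradient at (-2.9507, 3.8266).
grad_x = 2*5*-2.9507 - 3 = -32.507
grad_y = 2*8*3.8266 - 3 = 58.2256
Step 2: Gradient step.
x_raw = -2.9507 - 0.01*-32.507 = -2.6256
y_raw = 3.8266 - 0.01*58.2256 = 3.2443
Step 3: Project onto [-3, 3].
x_proj = clip(-2.6256) = -2.6256
y_proj = clip(3.2443) = 3.0
Step 4: Evaluate f.
f(-2.6256, 3.0) = 105.3466


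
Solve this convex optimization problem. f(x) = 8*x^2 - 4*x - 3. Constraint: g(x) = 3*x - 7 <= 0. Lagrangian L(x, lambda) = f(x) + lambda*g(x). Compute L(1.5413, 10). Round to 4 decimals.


Step 1: Evaluate f(x).
f(1.5413) = 8*1.5413^2 - 4*1.5413 - 3 = 9.8396
Step 2: Evaluate g(x).
g(1.5413) = 3*1.5413 - 7 = -2.3761
Step 3: Compute Lagrangian.
L = 9.8396 + 10*-2.3761 = -13.9214


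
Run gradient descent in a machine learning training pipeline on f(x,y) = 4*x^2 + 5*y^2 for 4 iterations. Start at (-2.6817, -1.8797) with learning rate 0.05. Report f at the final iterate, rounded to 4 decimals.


Gradient descent on f(x,y) = 4*x^2 + 5*y^2.
Starting point: (-2.6817, -1.8797), alpha = 0.05
Step 1: grad_x = 2*4*-2.6817 = -21.4536, grad_y = 2*5*-1.8797 = -18.797
  x_1 = -2.6817 - 0.05*-21.4536 = -1.609
  y_1 = -1.8797 - 0.05*-18.797 = -0.9399
Step 2: grad_x = 2*4*-1.609 = -12.8722, grad_y = 2*5*-0.9399 = -9.3985
  x_2 = -1.609 - 0.05*-12.8722 = -0.9654
  y_2 = -0.9399 - 0.05*-9.3985 = -0.4699
Step 3: grad_x = 2*4*-0.9654 = -7.7233, grad_y = 2*5*-0.4699 = -4.6993
  x_3 = -0.9654 - 0.05*-7.7233 = -0.5792
  y_3 = -0.4699 - 0.05*-4.6993 = -0.235
Step 4: grad_x = 2*4*-0.5792 = -4.634, grad_y = 2*5*-0.235 = -2.3496
  x_4 = -0.5792 - 0.05*-4.634 = -0.3475
  y_4 = -0.235 - 0.05*-2.3496 = -0.1175
f(-0.3475, -0.1175) = 4*(-0.3475)^2 + 5*(-0.1175)^2 = 0.5522


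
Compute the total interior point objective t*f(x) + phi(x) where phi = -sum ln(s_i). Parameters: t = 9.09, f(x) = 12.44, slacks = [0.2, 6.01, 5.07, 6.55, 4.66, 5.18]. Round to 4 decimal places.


Step 1: Compute log-barrier.
ln values: [-1.6094, 1.7934, 1.6233, 1.8795, 1.539, 1.6448]
phi = -(-1.6094 + 1.7934 + 1.6233 + 1.8795 + 1.539 + 1.6448) = -6.8706
Step 2: Compute augmented objective.
t*f(x) = 9.09*12.44 = 113.0796
Total = 113.0796 - 6.8706 = 106.209


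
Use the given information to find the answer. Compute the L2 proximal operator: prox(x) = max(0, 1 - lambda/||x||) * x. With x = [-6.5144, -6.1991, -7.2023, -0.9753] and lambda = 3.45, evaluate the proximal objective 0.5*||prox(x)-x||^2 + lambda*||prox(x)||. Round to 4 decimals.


Step 1: Compute ||x||.
||x|| = 11.5625
Step 2: Compute scaling factor.
scale = max(0, 1 - 3.45/11.5625) = 0.7016
Step 3: prox(x) = [-4.5706, -4.3494, -5.0533, -0.6843]
||prox(x)|| = 8.1125
Step 4: Proximal objective.
0.5*||prox-x||^2 = 5.9513
lambda*||prox|| = 27.9881
Total = 33.9393


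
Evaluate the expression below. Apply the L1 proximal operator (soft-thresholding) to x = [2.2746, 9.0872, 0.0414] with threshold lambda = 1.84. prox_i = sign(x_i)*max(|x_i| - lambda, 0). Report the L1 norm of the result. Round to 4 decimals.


Soft-thresholding with lambda = 1.84:
prox(2.2746) = sign(2.2746)*max(|2.2746| - 1.84, 0) = 0.4346
prox(9.0872) = sign(9.0872)*max(|9.0872| - 1.84, 0) = 7.2472
prox(0.0414) = sign(0.0414)*max(|0.0414| - 1.84, 0) = 0.0
prox(x) = [0.4346, 7.2472, 0.0]
||prox(x)||_1 = 0.4346 + 7.2472 + 0.0 = 7.6818


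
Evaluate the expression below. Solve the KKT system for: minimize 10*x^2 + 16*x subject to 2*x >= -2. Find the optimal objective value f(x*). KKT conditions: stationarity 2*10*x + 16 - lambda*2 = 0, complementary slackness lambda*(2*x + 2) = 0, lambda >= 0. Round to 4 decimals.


Step 1: Try lambda = 0 (constraint inactive).
Stationarity: 2*10*x + 16 = 0
x* = -16/(2*10) = -0.8
Check constraint: 2*-0.8 = -1.6 >= -2 -- satisfied.
Step 2: Compute optimal value.
f(x*) = 10*(-0.8)^2 + 16*(-0.8) = -6.4


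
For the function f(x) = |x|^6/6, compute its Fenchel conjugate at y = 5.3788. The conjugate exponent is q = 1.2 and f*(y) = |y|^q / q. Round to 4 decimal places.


The conjugate exponent q satisfies 1/p + 1/q = 1.
p = 6, so q = 6/(6 - 1) = 1.2
|y|^q = 5.3788^1.2 = 7.5305
f*(5.3788) = 7.5305 / 1.2 = 6.2754


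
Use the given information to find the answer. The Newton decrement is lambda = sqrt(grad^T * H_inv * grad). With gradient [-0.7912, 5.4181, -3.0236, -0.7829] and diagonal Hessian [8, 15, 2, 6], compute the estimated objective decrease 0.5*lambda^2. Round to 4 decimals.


Step 1: H is diagonal, so H^(-1) * g = [-0.0989, 0.3612, -1.5118, -0.1305].
Step 2: g^T H^(-1) g = sum_i g_i^2 / H_ii
  = (-0.7912)^2/8 + (5.4181)^2/15 + (-3.0236)^2/2 + (-0.7829)^2/6
  = 0.0782 + 1.9571 + 4.5711 + 0.1022 = 6.7085
Step 3: Objective decrease = 0.5 * g^T H^(-1) g = 3.3543


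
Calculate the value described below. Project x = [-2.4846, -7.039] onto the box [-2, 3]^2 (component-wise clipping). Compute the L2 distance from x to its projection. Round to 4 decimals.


Project each component onto [-2, 3].
clip(-2.4846) = -2.0, clip(-7.039) = -2.0
Projection = [-2.0, -2.0]
Squared diffs: [0.2348, 25.3915]
Distance = sqrt(25.6263) = 5.0622


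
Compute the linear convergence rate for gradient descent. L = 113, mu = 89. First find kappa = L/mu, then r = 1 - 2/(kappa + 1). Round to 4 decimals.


Step 1: Compute the condition number.
kappa = L/mu = 113/89 = 1.2697
Step 2: Compute the convergence rate.
r = 1 - 2/(kappa + 1) = 1 - 2*mu/(L + mu) = (L - mu)/(L + mu) = 24/202 = 0.1188


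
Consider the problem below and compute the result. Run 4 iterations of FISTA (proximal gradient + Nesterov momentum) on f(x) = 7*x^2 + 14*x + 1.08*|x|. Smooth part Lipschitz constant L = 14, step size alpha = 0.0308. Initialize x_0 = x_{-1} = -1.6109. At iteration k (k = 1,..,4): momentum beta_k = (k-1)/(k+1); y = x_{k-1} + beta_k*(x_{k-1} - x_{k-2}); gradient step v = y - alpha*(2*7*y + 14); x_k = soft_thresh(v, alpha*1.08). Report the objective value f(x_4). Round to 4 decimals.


FISTA on f(x) = 7*x^2 + 14*x + 1.08*|x|
L = 14, alpha = 0.0308
Iteration 1: beta = 0.0, y = -1.6109 + 0.0*(-1.6109 + 1.6109) = -1.6109
  grad(y) = -8.5526, v = y - alpha*grad = -1.3475
  prox(v) = soft_thresh(-1.3475, 0.0333) = -1.3142
Iteration 2: beta = 0.3333, y = -1.3142 + 0.3333*(-1.3142 + 1.6109) = -1.2153
  grad(y) = -3.0145, v = y - alpha*grad = -1.1225
  prox(v) = soft_thresh(-1.1225, 0.0333) = -1.0892
Iteration 3: beta = 0.5, y = -1.0892 + 0.5*(-1.0892 + 1.3142) = -0.9767
  grad(y) = 0.3261, v = y - alpha*grad = -0.9868
  prox(v) = soft_thresh(-0.9868, 0.0333) = -0.9535
Iteration 4: beta = 0.6, y = -0.9535 + 0.6*(-0.9535 + 1.0892) = -0.8721
  grad(y) = 1.7912, v = y - alpha*grad = -0.9272
  prox(v) = soft_thresh(-0.9272, 0.0333) = -0.894
f(x_4) = 7*(-0.894)^2 + 14*(-0.894) + 1.08*|-0.894| = -5.9558


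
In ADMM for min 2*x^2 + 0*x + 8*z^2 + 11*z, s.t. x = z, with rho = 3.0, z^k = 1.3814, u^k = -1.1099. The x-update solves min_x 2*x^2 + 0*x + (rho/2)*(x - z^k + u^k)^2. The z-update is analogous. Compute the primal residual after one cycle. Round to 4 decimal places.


ADMM iteration with rho = 3.0, z^k = 1.3814, u^k = -1.1099
Step 1: x-update.
Minimize 2*x^2 + 0*x + (3.0/2)*(x - 1.3814 - 1.1099)^2
FOC: (2*2 + 3.0)*x = 0 + 3.0*(1.3814 + 1.1099)
x^{k+1} = 1.0677
Step 2: z-update.
Minimize 8*z^2 + 11*z + (3.0/2)*(1.0677 - z - 1.1099)^2
FOC: (2*8 + 3.0)*z = -11 + 3.0*(1.0677 - 1.1099)
z^{k+1} = -0.5856
Step 3: u-update.
u^{k+1} = -1.1099 + 1.0677 + 0.5856 = 0.5434
Step 4: Primal residual = |1.0677 + 0.5856| = 1.6533


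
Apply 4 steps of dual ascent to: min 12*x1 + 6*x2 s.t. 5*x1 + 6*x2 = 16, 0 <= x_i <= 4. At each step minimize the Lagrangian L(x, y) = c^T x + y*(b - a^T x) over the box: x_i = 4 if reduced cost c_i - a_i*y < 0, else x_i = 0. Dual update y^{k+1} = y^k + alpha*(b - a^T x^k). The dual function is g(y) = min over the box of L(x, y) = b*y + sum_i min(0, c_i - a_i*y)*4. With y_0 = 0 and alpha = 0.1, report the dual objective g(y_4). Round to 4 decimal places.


Dual ascent for LP: min 12*x1 + 6*x2, 5*x1 + 6*x2 = 16, 0 <= x_i <= 4
Step 1: y^k = 0.0, reduced costs: (12.0, 6.0)
  x^k = (0.0, 0.0), subgradient = b - a^T x = 16.0
  y^{k+1} = 0.0 + 0.1*16.0 = 1.6
Step 2: y^k = 1.6, reduced costs: (4.0, -3.6)
  x^k = (0.0, 4.0), subgradient = b - a^T x = -8.0
  y^{k+1} = 1.6 + 0.1*-8.0 = 0.8
Step 3: y^k = 0.8, reduced costs: (8.0, 1.2)
  x^k = (0.0, 0.0), subgradient = b - a^T x = 16.0
  y^{k+1} = 0.8 + 0.1*16.0 = 2.4
Step 4: y^k = 2.4, reduced costs: (0.0, -8.4)
  x^k = (0.0, 4.0), subgradient = b - a^T x = -8.0
  y^{k+1} = 2.4 + 0.1*-8.0 = 1.6
Dual objective at y_4 = 1.6: reduced costs (4.0, -3.6), box minimizer x = (0.0, 4.0)
g(y_4) = b*y + (c1 - a1*y)*x1 + (c2 - a2*y)*x2 = 16*1.6 + 4.0*0.0 + (-3.6)*4.0 = 25.6 + 0.0 - 14.4 = 11.2


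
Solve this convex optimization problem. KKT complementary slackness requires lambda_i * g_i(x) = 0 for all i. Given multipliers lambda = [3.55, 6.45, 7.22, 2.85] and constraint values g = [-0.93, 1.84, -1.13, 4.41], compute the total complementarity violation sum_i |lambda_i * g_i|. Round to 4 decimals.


KKT complementary slackness check:
lambda_1 * g_1 = 3.55 * -0.93 = -3.3015
lambda_2 * g_2 = 6.45 * 1.84 = 11.868
lambda_3 * g_3 = 7.22 * -1.13 = -8.1586
lambda_4 * g_4 = 2.85 * 4.41 = 12.5685
Total violation = 3.3015 + 11.868 + 8.1586 + 12.5685 = 35.8966


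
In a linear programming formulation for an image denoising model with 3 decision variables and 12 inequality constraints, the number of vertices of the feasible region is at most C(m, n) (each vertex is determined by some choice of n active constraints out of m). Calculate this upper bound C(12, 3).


Each vertex corresponds to some choice of n active constraints out of m, so the number of vertices is at most C(m, n) = m! / (n!(m-n)!).
m = 12, n = 3
Numerator: 12 * 11 * 10
Denominator: 3! = 6
C(12, 3) = 220


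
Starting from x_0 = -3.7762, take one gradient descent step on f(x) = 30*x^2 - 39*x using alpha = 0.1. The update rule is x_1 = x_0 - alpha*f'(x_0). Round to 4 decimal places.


We compute the gradient at x_0 and apply the update.
f'(x) = 60*x - 39
f'(-3.7762) = 60*-3.7762 - 39 = -265.572
x_1 = -3.7762 - 0.1*-265.572 = 22.781


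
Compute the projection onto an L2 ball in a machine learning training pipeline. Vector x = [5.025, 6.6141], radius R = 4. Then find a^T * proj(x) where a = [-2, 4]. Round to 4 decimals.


Step 1: Compute ||x|| (intermediates to 6 decimals).
||x|| = sqrt(5.025^2 + 6.6141^2) = 8.30644
Step 2: Project.
Since ||x|| > R, scale = R/||x|| = 4/8.30644 = 0.481554, proj(x) = scale * x
proj(x) = [2.419809, 3.185046]
Step 3: Dot product.
a^T * proj(x) = -2*2.419809 + 4*3.185046 = 7.9006


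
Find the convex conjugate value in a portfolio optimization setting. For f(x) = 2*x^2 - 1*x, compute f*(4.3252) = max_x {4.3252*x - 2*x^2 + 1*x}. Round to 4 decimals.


f*(y) = sup_x {y*x - a*x^2 - b*x} = sup_x {(y-b)*x - a*x^2}
FOC: (y - b) - 2a*x = 0 => x* = (y - b)/(2a)
x* = (4.3252 + 1)/(2*2) = 1.3313
f*(4.3252) = (y-b)^2/(4a) = (4.3252 + 1)^2/(4*2)
= 28.3578/8 = 3.5447


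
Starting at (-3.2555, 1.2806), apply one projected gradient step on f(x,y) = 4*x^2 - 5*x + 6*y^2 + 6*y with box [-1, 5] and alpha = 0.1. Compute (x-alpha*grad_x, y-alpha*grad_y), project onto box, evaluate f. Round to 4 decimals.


Step 1: Compute gradient at (-3.2555, 1.2806).
grad_x = 2*4*-3.2555 - 5 = -31.044
grad_y = 2*6*1.2806 + 6 = 21.3672
Step 2: Gradient step.
x_raw = -3.2555 - 0.1*-31.044 = -0.1511
y_raw = 1.2806 - 0.1*21.3672 = -0.8561
Step 3: Project onto [-1, 5].
x_proj = clip(-0.1511) = -0.1511
y_proj = clip(-0.8561) = -0.8561
Step 4: Evaluate f.
f(-0.1511, -0.8561) = 0.1078


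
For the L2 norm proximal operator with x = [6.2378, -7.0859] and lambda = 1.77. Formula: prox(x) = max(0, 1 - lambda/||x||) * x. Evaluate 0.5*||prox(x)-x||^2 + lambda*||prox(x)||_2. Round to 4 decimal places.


Step 1: Compute ||x||.
||x|| = 9.4403
Step 2: Compute scaling factor.
scale = max(0, 1 - 1.77/9.4403) = 0.8125
Step 3: prox(x) = [5.0683, -5.7573]
||prox(x)|| = 7.6703
Step 4: Proximal objective.
0.5*||prox-x||^2 = 1.5665
lambda*||prox|| = 13.5764
Total = 15.143


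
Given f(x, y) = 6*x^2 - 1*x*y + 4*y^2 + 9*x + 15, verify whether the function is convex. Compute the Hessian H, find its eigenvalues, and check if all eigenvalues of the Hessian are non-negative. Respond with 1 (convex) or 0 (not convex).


The Hessian of f(x,y) = 6*x^2 - 1*x*y + 4*y^2 + 9*x + 15 is:
H = [[12, -1], [-1, 8]]
Trace = 12 + 8 = 20
Determinant = 12*8 - (-1)^2 = 95
Discriminant = (20)^2 - 4*95 = 20.0
Eigenvalues: lambda_1 = 7.7639, lambda_2 = 12.2361
The function is convex.

1


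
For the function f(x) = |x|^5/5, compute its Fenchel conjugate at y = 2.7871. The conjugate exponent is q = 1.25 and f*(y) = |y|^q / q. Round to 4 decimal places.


The conjugate exponent q satisfies 1/p + 1/q = 1.
p = 5, so q = 5/(5 - 1) = 1.25
|y|^q = 2.7871^1.25 = 3.6011
f*(2.7871) = 3.6011 / 1.25 = 2.8809


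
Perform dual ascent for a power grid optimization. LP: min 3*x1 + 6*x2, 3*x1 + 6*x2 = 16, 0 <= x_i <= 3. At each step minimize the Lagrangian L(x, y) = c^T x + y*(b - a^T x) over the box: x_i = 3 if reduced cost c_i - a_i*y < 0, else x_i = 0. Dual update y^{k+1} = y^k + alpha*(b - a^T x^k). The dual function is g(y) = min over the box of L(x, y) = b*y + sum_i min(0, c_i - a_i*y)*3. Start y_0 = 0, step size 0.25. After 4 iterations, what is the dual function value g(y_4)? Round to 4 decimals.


Dual ascent for LP: min 3*x1 + 6*x2, 3*x1 + 6*x2 = 16, 0 <= x_i <= 3
Step 1: y^k = 0.0, reduced costs: (3.0, 6.0)
  x^k = (0.0, 0.0), subgradient = b - a^T x = 16.0
  y^{k+1} = 0.0 + 0.25*16.0 = 4.0
Step 2: y^k = 4.0, reduced costs: (-9.0, -18.0)
  x^k = (3.0, 3.0), subgradient = b - a^T x = -11.0
  y^{k+1} = 4.0 + 0.25*-11.0 = 1.25
Step 3: y^k = 1.25, reduced costs: (-0.75, -1.5)
  x^k = (3.0, 3.0), subgradient = b - a^T x = -11.0
  y^{k+1} = 1.25 + 0.25*-11.0 = -1.5
Step 4: y^k = -1.5, reduced costs: (7.5, 15.0)
  x^k = (0.0, 0.0), subgradient = b - a^T x = 16.0
  y^{k+1} = -1.5 + 0.25*16.0 = 2.5
Dual objective at y_4 = 2.5: reduced costs (-4.5, -9.0), box minimizer x = (3.0, 3.0)
g(y_4) = b*y + (c1 - a1*y)*x1 + (c2 - a2*y)*x2 = 16*2.5 + (-4.5)*3.0 + (-9.0)*3.0 = 40.0 - 13.5 - 27.0 = -0.5


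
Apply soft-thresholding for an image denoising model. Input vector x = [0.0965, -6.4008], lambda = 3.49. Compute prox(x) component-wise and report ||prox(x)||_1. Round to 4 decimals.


Soft-thresholding with lambda = 3.49:
prox(0.0965) = sign(0.0965)*max(|0.0965| - 3.49, 0) = 0.0
prox(-6.4008) = sign(-6.4008)*max(|-6.4008| - 3.49, 0) = -2.9108
prox(x) = [0.0, -2.9108]
||prox(x)||_1 = 0.0 + 2.9108 = 2.9108


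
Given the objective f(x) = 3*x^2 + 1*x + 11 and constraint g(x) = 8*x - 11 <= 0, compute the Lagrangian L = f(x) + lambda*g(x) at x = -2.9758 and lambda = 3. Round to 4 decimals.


Step 1: Evaluate f(x).
f(-2.9758) = 3*(-2.9758)^2 + 1*(-2.9758) + 11 = 34.5904
Step 2: Evaluate g(x).
g(-2.9758) = 8*-2.9758 - 11 = -34.8064
Step 3: Compute Lagrangian.
L = 34.5904 + 3*-34.8064 = -69.8288


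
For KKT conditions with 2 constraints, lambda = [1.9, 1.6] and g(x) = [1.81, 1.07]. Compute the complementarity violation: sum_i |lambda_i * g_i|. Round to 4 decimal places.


KKT complementary slackness check:
lambda_1 * g_1 = 1.9 * 1.81 = 3.439
lambda_2 * g_2 = 1.6 * 1.07 = 1.712
Total violation = 3.439 + 1.712 = 5.151


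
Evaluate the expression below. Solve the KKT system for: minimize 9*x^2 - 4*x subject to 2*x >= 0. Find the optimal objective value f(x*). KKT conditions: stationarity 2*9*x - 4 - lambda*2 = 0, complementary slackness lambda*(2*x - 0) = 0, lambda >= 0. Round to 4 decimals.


Step 1: Try lambda = 0 (constraint inactive).
Stationarity: 2*9*x - 4 = 0
x* = 4/(2*9) = 2/9 = 0.2222 (rounded; the exact value 2/9 is used below)
Check constraint: 2*0.2222 = 0.4444 >= 0 -- satisfied.
Step 2: Compute optimal value.
f(x*) = 9*(2/9)^2 - 4*(2/9) = -0.4444


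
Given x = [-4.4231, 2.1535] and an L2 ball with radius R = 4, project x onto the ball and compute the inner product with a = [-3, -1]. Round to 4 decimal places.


Step 1: Compute ||x|| (intermediates to 6 decimals).
||x|| = sqrt((-4.4231)^2 + 2.1535^2) = 4.919489
Step 2: Project.
Since ||x|| > R, scale = R/||x|| = 4/4.919489 = 0.813093, proj(x) = scale * x
proj(x) = [-3.596392, 1.750996]
Step 3: Dot product.
a^T * proj(x) = -3*(-3.596392) - 1*1.750996 = 9.0382


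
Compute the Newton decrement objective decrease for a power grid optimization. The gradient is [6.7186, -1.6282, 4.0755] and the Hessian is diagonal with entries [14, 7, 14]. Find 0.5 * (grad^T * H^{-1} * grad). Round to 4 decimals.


Step 1: H is diagonal, so H^(-1) * g = [0.4799, -0.2326, 0.2911].
Step 2: g^T H^(-1) g = sum_i g_i^2 / H_ii
  = (6.7186)^2/14 + (-1.6282)^2/7 + (4.0755)^2/14
  = 3.2243 + 0.3787 + 1.1864 = 4.7894
Step 3: Objective decrease = 0.5 * g^T H^(-1) g = 2.3947


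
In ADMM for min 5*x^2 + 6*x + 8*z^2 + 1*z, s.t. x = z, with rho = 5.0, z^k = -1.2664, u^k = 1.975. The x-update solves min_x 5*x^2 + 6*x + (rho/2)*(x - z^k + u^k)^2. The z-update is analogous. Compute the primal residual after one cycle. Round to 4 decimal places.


ADMM iteration with rho = 5.0, z^k = -1.2664, u^k = 1.975
Step 1: x-update.
Minimize 5*x^2 + 6*x + (5.0/2)*(x + 1.2664 + 1.975)^2
FOC: (2*5 + 5.0)*x = -6 + 5.0*(-1.2664 - 1.975)
x^{k+1} = -1.4805
Step 2: z-update.
Minimize 8*z^2 + 1*z + (5.0/2)*(-1.4805 - z + 1.975)^2
FOC: (2*8 + 5.0)*z = -1 + 5.0*(-1.4805 + 1.975)
z^{k+1} = 0.0701
Step 3: u-update.
u^{k+1} = 1.975 - 1.4805 - 0.0701 = 0.4244
Step 4: Primal residual = |-1.4805 - 0.0701| = 1.5506


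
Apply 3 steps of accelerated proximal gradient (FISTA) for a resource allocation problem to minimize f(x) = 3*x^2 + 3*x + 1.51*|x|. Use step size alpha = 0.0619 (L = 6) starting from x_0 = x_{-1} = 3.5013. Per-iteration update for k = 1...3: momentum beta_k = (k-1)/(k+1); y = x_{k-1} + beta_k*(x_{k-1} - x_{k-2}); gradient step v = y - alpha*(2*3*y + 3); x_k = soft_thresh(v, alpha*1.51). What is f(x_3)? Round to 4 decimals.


FISTA on f(x) = 3*x^2 + 3*x + 1.51*|x|
L = 6, alpha = 0.0619
Iteration 1: beta = 0.0, y = 3.5013 + 0.0*(3.5013 - 3.5013) = 3.5013
  grad(y) = 24.0078, v = y - alpha*grad = 2.0152
  prox(v) = soft_thresh(2.0152, 0.0935) = 1.9217
Iteration 2: beta = 0.3333, y = 1.9217 + 0.3333*(1.9217 - 3.5013) = 1.3952
  grad(y) = 11.3714, v = y - alpha*grad = 0.6913
  prox(v) = soft_thresh(0.6913, 0.0935) = 0.5979
Iteration 3: beta = 0.5, y = 0.5979 + 0.5*(0.5979 - 1.9217) = -0.0641
  grad(y) = 2.6156, v = y - alpha*grad = -0.226
  prox(v) = soft_thresh(-0.226, 0.0935) = -0.1325
f(x_3) = 3*(-0.1325)^2 + 3*(-0.1325) + 1.51*|-0.1325| = -0.1448


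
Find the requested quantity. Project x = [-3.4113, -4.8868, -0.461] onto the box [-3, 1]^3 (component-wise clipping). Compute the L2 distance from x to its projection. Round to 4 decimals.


Project each component onto [-3, 1].
clip(-3.4113) = -3.0, clip(-4.8868) = -3.0, clip(-0.461) = -0.461
Projection = [-3.0, -3.0, -0.461]
Squared diffs: [0.1692, 3.56, 0.0]
Distance = sqrt(3.7292) = 1.9311


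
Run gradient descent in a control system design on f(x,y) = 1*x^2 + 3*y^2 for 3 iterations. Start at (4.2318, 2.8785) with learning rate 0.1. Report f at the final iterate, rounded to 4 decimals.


Gradient descent on f(x,y) = 1*x^2 + 3*y^2.
Starting point: (4.2318, 2.8785), alpha = 0.1
Step 1: grad_x = 2*1*4.2318 = 8.4636, grad_y = 2*3*2.8785 = 17.271
  x_1 = 4.2318 - 0.1*8.4636 = 3.3854
  y_1 = 2.8785 - 0.1*17.271 = 1.1514
Step 2: grad_x = 2*1*3.3854 = 6.7709, grad_y = 2*3*1.1514 = 6.9084
  x_2 = 3.3854 - 0.1*6.7709 = 2.7084
  y_2 = 1.1514 - 0.1*6.9084 = 0.4606
Step 3: grad_x = 2*1*2.7084 = 5.4167, grad_y = 2*3*0.4606 = 2.7634
  x_3 = 2.7084 - 0.1*5.4167 = 2.1667
  y_3 = 0.4606 - 0.1*2.7634 = 0.1842
f(2.1667, 0.1842) = 1*2.1667^2 + 3*0.1842^2 = 4.7963


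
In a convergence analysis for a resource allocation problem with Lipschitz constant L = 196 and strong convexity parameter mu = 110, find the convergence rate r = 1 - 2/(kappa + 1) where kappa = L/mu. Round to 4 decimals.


Step 1: Compute the condition number.
kappa = L/mu = 196/110 = 1.7818
Step 2: Compute the convergence rate.
r = 1 - 2/(kappa + 1) = 1 - 2*mu/(L + mu) = (L - mu)/(L + mu) = 86/306 = 0.281


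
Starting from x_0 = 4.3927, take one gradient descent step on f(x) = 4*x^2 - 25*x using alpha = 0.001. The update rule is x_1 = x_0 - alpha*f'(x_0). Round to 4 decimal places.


We compute the gradient at x_0 and apply the update.
f'(x) = 8*x - 25
f'(4.3927) = 8*4.3927 - 25 = 10.1416
x_1 = 4.3927 - 0.001*10.1416 = 4.3826


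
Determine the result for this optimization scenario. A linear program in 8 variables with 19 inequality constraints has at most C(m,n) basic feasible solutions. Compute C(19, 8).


Each vertex corresponds to some choice of n active constraints out of m, so the number of vertices is at most C(m, n) = m! / (n!(m-n)!).
m = 19, n = 8
Numerator: 19 * 18 * 17 * 16 * 15 * 14 * 13 * 12
Denominator: 8! = 40320
C(19, 8) = 75582


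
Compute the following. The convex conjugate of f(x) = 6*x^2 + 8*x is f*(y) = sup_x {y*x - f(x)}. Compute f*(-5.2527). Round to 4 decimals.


f*(y) = sup_x {y*x - a*x^2 - b*x} = sup_x {(y-b)*x - a*x^2}
FOC: (y - b) - 2a*x = 0 => x* = (y - b)/(2a)
x* = (-5.2527 - 8)/(2*6) = -1.1044
f*(-5.2527) = (y-b)^2/(4a) = (-5.2527 - 8)^2/(4*6)
= 175.6341/24 = 7.3181


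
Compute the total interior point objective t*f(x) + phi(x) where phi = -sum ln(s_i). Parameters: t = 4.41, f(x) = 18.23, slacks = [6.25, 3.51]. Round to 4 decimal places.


Step 1: Compute log-barrier.
ln values: [1.8326, 1.2556]
phi = -(1.8326 + 1.2556) = -3.0882
Step 2: Compute augmented objective.
t*f(x) = 4.41*18.23 = 80.3943
Total = 80.3943 - 3.0882 = 77.3061


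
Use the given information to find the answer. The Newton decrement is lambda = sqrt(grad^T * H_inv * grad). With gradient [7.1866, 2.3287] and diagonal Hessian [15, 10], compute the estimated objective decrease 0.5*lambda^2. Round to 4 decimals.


Step 1: H is diagonal, so H^(-1) * g = [0.4791, 0.2329].
Step 2: g^T H^(-1) g = sum_i g_i^2 / H_ii
  = (7.1866)^2/15 + (2.3287)^2/10
  = 3.4431 + 0.5423 = 3.9854
Step 3: Objective decrease = 0.5 * g^T H^(-1) g = 1.9927


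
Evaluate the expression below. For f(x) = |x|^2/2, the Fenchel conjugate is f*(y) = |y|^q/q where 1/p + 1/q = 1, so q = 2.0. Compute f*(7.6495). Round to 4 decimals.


The conjugate exponent q satisfies 1/p + 1/q = 1.
p = 2, so q = 2/(2 - 1) = 2.0
|y|^q = 7.6495^2.0 = 58.5149
f*(7.6495) = 58.5149 / 2.0 = 29.2574


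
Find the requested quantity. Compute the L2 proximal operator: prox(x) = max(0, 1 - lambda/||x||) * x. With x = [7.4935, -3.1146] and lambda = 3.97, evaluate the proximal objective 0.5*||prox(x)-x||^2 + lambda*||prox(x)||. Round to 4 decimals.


Step 1: Compute ||x||.
||x|| = 8.115
Step 2: Compute scaling factor.
scale = max(0, 1 - 3.97/8.115) = 0.5108
Step 3: prox(x) = [3.8276, -1.5909]
||prox(x)|| = 4.145
Step 4: Proximal objective.
0.5*||prox-x||^2 = 7.8805
lambda*||prox|| = 16.4557
Total = 24.3361


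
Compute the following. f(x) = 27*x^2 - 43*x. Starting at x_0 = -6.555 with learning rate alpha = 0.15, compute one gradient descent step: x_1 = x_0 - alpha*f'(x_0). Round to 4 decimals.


We compute the gradient at x_0 and apply the update.
f'(x) = 54*x - 43
f'(-6.555) = 54*-6.555 - 43 = -396.97
x_1 = -6.555 - 0.15*-396.97 = 52.9905
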